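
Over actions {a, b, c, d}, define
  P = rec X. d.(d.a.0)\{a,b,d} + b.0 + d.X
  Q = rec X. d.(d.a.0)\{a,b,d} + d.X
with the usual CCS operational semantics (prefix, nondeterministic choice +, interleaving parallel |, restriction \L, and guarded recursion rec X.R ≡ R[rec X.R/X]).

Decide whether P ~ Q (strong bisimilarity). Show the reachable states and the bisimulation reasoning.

not bisimilar

P's transition system — 3 states:
  m0 = rec X. d.(d.a.0)\{a,b,d} + b.0 + d.X :: --b--▸ m1, --d--▸ m0, --d--▸ m2
  m1 = 0 :: ∅
  m2 = (d.a.0)\{a,b,d} :: ∅
Q's transition system — 2 states:
  n0 = rec X. d.(d.a.0)\{a,b,d} + d.X :: --d--▸ n0, --d--▸ n1
  n1 = (d.a.0)\{a,b,d} :: ∅
Partition-refinement fixed point:
  B0 = {m0}
  B1 = {m1, m2, n1}
  B2 = {n0}
m0 ∈ B0, n0 ∈ B2 → different blocks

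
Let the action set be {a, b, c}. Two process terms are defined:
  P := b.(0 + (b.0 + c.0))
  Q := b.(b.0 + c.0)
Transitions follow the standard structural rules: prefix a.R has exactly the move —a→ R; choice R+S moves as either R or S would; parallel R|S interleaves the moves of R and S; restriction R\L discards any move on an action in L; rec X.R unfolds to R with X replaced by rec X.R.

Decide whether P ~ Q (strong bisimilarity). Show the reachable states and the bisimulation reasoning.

LTS(P): 3 reachable states
  u0 = b.(0 + (b.0 + c.0)) | =b=> u1
  u1 = 0 + (b.0 + c.0) | =b=> u2, =c=> u2
  u2 = 0 | ·
LTS(Q): 3 reachable states
  v0 = b.(b.0 + c.0) | =b=> v1
  v1 = b.0 + c.0 | =b=> v2, =c=> v2
  v2 = 0 | ·
Partition-refinement fixed point:
  B0 = {u0, v0}
  B1 = {u1, v1}
  B2 = {u2, v2}
u0 ∈ B0, v0 ∈ B0 → same block

bisimilar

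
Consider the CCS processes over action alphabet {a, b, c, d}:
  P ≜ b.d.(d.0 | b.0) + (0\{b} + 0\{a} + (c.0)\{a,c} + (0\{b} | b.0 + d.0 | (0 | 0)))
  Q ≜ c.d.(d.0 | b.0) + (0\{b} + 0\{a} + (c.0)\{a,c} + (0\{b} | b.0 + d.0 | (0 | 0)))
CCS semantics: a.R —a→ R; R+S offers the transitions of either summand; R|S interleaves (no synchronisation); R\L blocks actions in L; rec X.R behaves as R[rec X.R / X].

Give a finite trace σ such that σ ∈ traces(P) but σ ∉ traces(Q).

bd

P's transition system — 8 states:
  p0 = b.d.(d.0 | b.0) + (0\{b} + 0\{a} + (c.0)\{a,c} + (0\{b} | b.0 + d.0 | (0 | 0))) has moves =b=> p1, =b=> p2, =d=> p3
  p1 = 0\{b} | 0 has moves (no moves)
  p2 = d.(d.0 | b.0) has moves =d=> p4
  p3 = 0 | (0 | 0) has moves (no moves)
  p4 = d.0 | b.0 has moves =b=> p5, =d=> p6
  p5 = d.0 | 0 has moves =d=> p7
  p6 = 0 | b.0 has moves =b=> p7
  p7 = 0 | 0 has moves (no moves)
Q's transition system — 8 states:
  q0 = c.d.(d.0 | b.0) + (0\{b} + 0\{a} + (c.0)\{a,c} + (0\{b} | b.0 + d.0 | (0 | 0))) has moves =b=> q1, =c=> q2, =d=> q3
  q1 = 0\{b} | 0 has moves (no moves)
  q2 = d.(d.0 | b.0) has moves =d=> q4
  q3 = 0 | (0 | 0) has moves (no moves)
  q4 = d.0 | b.0 has moves =b=> q5, =d=> q6
  q5 = d.0 | 0 has moves =d=> q7
  q6 = 0 | b.0 has moves =b=> q7
  q7 = 0 | 0 has moves (no moves)
Trace ⟨bd⟩ through P, begin at {p0}:
  step 1 (b): {p1, p2}
  step 2 (d): {p4}
  P completes σ.
Trace ⟨bd⟩ through Q, begin at {q0}:
  step 1 (b): {q1}
  step 2 (d): ∅  — Q cannot continue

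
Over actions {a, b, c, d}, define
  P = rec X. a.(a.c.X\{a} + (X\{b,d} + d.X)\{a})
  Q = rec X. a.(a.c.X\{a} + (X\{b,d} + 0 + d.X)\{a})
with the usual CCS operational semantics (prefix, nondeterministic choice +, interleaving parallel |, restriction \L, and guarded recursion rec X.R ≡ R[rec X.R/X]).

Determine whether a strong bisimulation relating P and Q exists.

P's transition system — 4 states:
  p0 = rec X. a.(a.c.X\{a} + (X\{b,d} + d.X)\{a}) ⊢ —a→ p1
  p1 = a.c.(rec X. a.(a.c.X\{a} + (X\{b,d} + d.X)\{a}))\{a} + ((rec X. a.(a.c.X\{a} + (X\{b,d} + d.X)\{a}))\{b,d} + d.(rec X. a.(a.c.X\{a} + (X\{b,d} + d.X)\{a})))\{a} ⊢ —a→ p2, —d→ p3
  p2 = c.(rec X. a.(a.c.X\{a} + (X\{b,d} + d.X)\{a}))\{a} ⊢ —c→ p3
  p3 = (rec X. a.(a.c.X\{a} + (X\{b,d} + d.X)\{a}))\{a} ⊢ stopped
Q's transition system — 4 states:
  q0 = rec X. a.(a.c.X\{a} + (X\{b,d} + 0 + d.X)\{a}) ⊢ —a→ q1
  q1 = a.c.(rec X. a.(a.c.X\{a} + (X\{b,d} + 0 + d.X)\{a}))\{a} + ((rec X. a.(a.c.X\{a} + (X\{b,d} + 0 + d.X)\{a}))\{b,d} + 0 + d.(rec X. a.(a.c.X\{a} + (X\{b,d} + 0 + d.X)\{a})))\{a} ⊢ —a→ q2, —d→ q3
  q2 = c.(rec X. a.(a.c.X\{a} + (X\{b,d} + 0 + d.X)\{a}))\{a} ⊢ —c→ q3
  q3 = (rec X. a.(a.c.X\{a} + (X\{b,d} + 0 + d.X)\{a}))\{a} ⊢ stopped
Bisimilarity quotient blocks:
  B0 = {p0, q0}
  B1 = {p1, q1}
  B2 = {p2, q2}
  B3 = {p3, q3}
p0 ∈ B0, q0 ∈ B0 → same block

bisimilar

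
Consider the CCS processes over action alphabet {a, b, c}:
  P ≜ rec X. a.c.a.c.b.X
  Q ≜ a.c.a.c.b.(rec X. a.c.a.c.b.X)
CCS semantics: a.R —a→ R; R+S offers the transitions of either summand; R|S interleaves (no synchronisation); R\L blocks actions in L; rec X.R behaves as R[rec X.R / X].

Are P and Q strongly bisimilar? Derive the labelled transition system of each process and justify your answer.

P ~ Q

Reachable graph of P (5 states):
  p0 = rec X. a.c.a.c.b.X → --a--▸ p1
  p1 = c.a.c.b.(rec X. a.c.a.c.b.X) → --c--▸ p2
  p2 = a.c.b.(rec X. a.c.a.c.b.X) → --a--▸ p3
  p3 = c.b.(rec X. a.c.a.c.b.X) → --c--▸ p4
  p4 = b.(rec X. a.c.a.c.b.X) → --b--▸ p0
Reachable graph of Q (6 states):
  q0 = a.c.a.c.b.(rec X. a.c.a.c.b.X) → --a--▸ q1
  q1 = c.a.c.b.(rec X. a.c.a.c.b.X) → --c--▸ q2
  q2 = a.c.b.(rec X. a.c.a.c.b.X) → --a--▸ q3
  q3 = c.b.(rec X. a.c.a.c.b.X) → --c--▸ q4
  q4 = b.(rec X. a.c.a.c.b.X) → --b--▸ q5
  q5 = rec X. a.c.a.c.b.X → --a--▸ q1
Coarsest stable partition (strong bisimilarity classes):
  B0 = {p0, q0, q5}
  B1 = {p1, q1}
  B2 = {p2, q2}
  B3 = {p3, q3}
  B4 = {p4, q4}
p0 ∈ B0, q0 ∈ B0 → same block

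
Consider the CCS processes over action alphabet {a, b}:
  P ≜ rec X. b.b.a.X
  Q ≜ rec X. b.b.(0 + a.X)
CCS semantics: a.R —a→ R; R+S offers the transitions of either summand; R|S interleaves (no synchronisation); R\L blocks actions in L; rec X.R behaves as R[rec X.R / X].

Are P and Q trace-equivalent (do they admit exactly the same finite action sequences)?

traces(P) = traces(Q)

P's transition system — 3 states:
  m0 = rec X. b.b.a.X has moves -b-> m1
  m1 = b.a.(rec X. b.b.a.X) has moves -b-> m2
  m2 = a.(rec X. b.b.a.X) has moves -a-> m0
Q's transition system — 3 states:
  n0 = rec X. b.b.(0 + a.X) has moves -b-> n1
  n1 = b.(0 + a.(rec X. b.b.(0 + a.X))) has moves -b-> n2
  n2 = 0 + a.(rec X. b.b.(0 + a.X)) has moves -a-> n0
Partition-refinement fixed point:
  B0 = {m0, n0}
  B1 = {m1, n1}
  B2 = {m2, n2}
m0 ∈ B0, n0 ∈ B0 → same block
Bisimilar ⇒ trace-equivalent.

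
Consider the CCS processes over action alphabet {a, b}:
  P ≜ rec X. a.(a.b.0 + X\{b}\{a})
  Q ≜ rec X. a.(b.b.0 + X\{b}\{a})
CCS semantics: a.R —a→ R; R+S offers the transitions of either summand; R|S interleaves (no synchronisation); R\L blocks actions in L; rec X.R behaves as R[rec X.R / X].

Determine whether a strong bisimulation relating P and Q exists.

LTS(P): 4 reachable states
  m0 = rec X. a.(a.b.0 + X\{b}\{a}) :: =a=> m1
  m1 = a.b.0 + (rec X. a.(a.b.0 + X\{b}\{a}))\{b}\{a} :: =a=> m2
  m2 = b.0 :: =b=> m3
  m3 = 0 :: deadlocked
LTS(Q): 4 reachable states
  n0 = rec X. a.(b.b.0 + X\{b}\{a}) :: =a=> n1
  n1 = b.b.0 + (rec X. a.(b.b.0 + X\{b}\{a}))\{b}\{a} :: =b=> n2
  n2 = b.0 :: =b=> n3
  n3 = 0 :: deadlocked
Coarsest stable partition (strong bisimilarity classes):
  B0 = {m0}
  B1 = {m1}
  B2 = {m2, n2}
  B3 = {m3, n3}
  B4 = {n0}
  B5 = {n1}
m0 ∈ B0, n0 ∈ B4 → different blocks

P ≁ Q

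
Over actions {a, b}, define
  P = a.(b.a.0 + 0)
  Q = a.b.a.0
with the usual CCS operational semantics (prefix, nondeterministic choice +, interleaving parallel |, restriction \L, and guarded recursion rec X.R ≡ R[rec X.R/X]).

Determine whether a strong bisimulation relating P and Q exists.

P ~ Q

LTS(P): 4 reachable states
  s0 = a.(b.a.0 + 0) :: --a--▸ s1
  s1 = b.a.0 + 0 :: --b--▸ s2
  s2 = a.0 :: --a--▸ s3
  s3 = 0 :: ∅
LTS(Q): 4 reachable states
  t0 = a.b.a.0 :: --a--▸ t1
  t1 = b.a.0 :: --b--▸ t2
  t2 = a.0 :: --a--▸ t3
  t3 = 0 :: ∅
Bisimilarity quotient blocks:
  B0 = {s0, t0}
  B1 = {s1, t1}
  B2 = {s2, t2}
  B3 = {s3, t3}
s0 ∈ B0, t0 ∈ B0 → same block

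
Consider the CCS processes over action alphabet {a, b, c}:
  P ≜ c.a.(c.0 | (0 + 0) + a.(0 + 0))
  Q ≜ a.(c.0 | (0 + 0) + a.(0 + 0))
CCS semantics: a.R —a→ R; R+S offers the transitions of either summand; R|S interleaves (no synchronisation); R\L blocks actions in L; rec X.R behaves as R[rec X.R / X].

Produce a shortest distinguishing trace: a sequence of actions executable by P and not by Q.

c

P's transition system — 5 states:
  p0 = c.a.(c.0 | (0 + 0) + a.(0 + 0)) | =c=> p1
  p1 = a.(c.0 | (0 + 0) + a.(0 + 0)) | =a=> p2
  p2 = c.0 | (0 + 0) + a.(0 + 0) | =a=> p3, =c=> p4
  p3 = 0 + 0 | deadlocked
  p4 = 0 | (0 + 0) | deadlocked
Q's transition system — 4 states:
  q0 = a.(c.0 | (0 + 0) + a.(0 + 0)) | =a=> q1
  q1 = c.0 | (0 + 0) + a.(0 + 0) | =a=> q2, =c=> q3
  q2 = 0 + 0 | deadlocked
  q3 = 0 | (0 + 0) | deadlocked
Trace ⟨c⟩ through P, begin at {p0}:
  [1] c ⇒ {p1}
  — P admits the full trace.
Trace ⟨c⟩ through Q, begin at {q0}:
  [1] c ⇒ ∅ (Q stuck)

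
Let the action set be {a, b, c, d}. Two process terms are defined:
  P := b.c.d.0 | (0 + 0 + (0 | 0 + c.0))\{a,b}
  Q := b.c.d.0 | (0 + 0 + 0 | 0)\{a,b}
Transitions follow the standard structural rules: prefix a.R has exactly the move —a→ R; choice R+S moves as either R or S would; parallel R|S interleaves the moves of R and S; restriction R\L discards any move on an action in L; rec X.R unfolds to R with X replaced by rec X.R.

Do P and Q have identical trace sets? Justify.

trace-distinct — witness ⟨c⟩

Reachable graph of P (8 states):
  u0 = b.c.d.0 | (0 + 0 + (0 | 0 + c.0))\{a,b} ⊢ —b→ u1, —c→ u2
  u1 = c.d.0 | (0 + 0 + (0 | 0 + c.0))\{a,b} ⊢ —c→ u3, —c→ u4
  u2 = b.c.d.0 | 0\{a,b} ⊢ —b→ u3
  u3 = c.d.0 | 0\{a,b} ⊢ —c→ u5
  u4 = d.0 | (0 + 0 + (0 | 0 + c.0))\{a,b} ⊢ —c→ u5, —d→ u6
  u5 = d.0 | 0\{a,b} ⊢ —d→ u7
  u6 = 0 | (0 + 0 + (0 | 0 + c.0))\{a,b} ⊢ —c→ u7
  u7 = 0 | 0\{a,b} ⊢ ·
Reachable graph of Q (4 states):
  v0 = b.c.d.0 | (0 + 0 + 0 | 0)\{a,b} ⊢ —b→ v1
  v1 = c.d.0 | (0 + 0 + 0 | 0)\{a,b} ⊢ —c→ v2
  v2 = d.0 | (0 + 0 + 0 | 0)\{a,b} ⊢ —d→ v3
  v3 = 0 | (0 + 0 + 0 | 0)\{a,b} ⊢ ·
Executing c from P (initial set {u0}):
  [1] c ⇒ {u2}
  P completes σ.
Executing c from Q (initial set {v0}):
  [1] c ⇒ no successor for Q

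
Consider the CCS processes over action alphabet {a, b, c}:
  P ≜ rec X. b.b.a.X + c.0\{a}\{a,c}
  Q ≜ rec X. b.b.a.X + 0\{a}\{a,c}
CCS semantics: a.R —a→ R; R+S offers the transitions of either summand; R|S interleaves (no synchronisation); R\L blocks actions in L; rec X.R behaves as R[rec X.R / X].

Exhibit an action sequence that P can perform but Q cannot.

c

Reachable graph of P (4 states):
  m0 = rec X. b.b.a.X + c.0\{a}\{a,c} → —b→ m1, —c→ m2
  m1 = b.a.(rec X. b.b.a.X + c.0\{a}\{a,c}) → —b→ m3
  m2 = 0\{a}\{a,c} → deadlocked
  m3 = a.(rec X. b.b.a.X + c.0\{a}\{a,c}) → —a→ m0
Reachable graph of Q (3 states):
  n0 = rec X. b.b.a.X + 0\{a}\{a,c} → —b→ n1
  n1 = b.a.(rec X. b.b.a.X + 0\{a}\{a,c}) → —b→ n2
  n2 = a.(rec X. b.b.a.X + 0\{a}\{a,c}) → —a→ n0
Trace ⟨c⟩ through P, begin at {m0}:
  [1] c ⇒ {m2}
  ✓ P
Trace ⟨c⟩ through Q, begin at {n0}:
  [1] c ⇒ ∅ (Q stuck)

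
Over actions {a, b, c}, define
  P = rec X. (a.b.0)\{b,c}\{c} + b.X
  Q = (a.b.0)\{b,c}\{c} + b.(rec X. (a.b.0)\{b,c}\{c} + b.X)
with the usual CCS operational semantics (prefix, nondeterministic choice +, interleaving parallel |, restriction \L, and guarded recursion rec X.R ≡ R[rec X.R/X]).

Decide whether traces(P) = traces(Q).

LTS(P): 2 reachable states
  m0 = rec X. (a.b.0)\{b,c}\{c} + b.X | ··a··> m1, ··b··> m0
  m1 = (b.0)\{b,c}\{c} | ·
LTS(Q): 3 reachable states
  n0 = (a.b.0)\{b,c}\{c} + b.(rec X. (a.b.0)\{b,c}\{c} + b.X) | ··a··> n1, ··b··> n2
  n1 = (b.0)\{b,c}\{c} | ·
  n2 = rec X. (a.b.0)\{b,c}\{c} + b.X | ··a··> n1, ··b··> n2
Coarsest stable partition (strong bisimilarity classes):
  B0 = {m0, n0, n2}
  B1 = {m1, n1}
m0 ∈ B0, n0 ∈ B0 → same block
Bisimilar ⇒ trace-equivalent.

traces(P) = traces(Q)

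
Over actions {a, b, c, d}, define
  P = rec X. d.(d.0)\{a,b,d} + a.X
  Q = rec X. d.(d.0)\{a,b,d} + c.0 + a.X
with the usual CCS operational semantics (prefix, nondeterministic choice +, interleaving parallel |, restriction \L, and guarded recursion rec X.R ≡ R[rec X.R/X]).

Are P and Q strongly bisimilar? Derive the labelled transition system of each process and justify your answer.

P ≁ Q

P's transition system — 2 states:
  p0 = rec X. d.(d.0)\{a,b,d} + a.X ⊢ -a-> p0, -d-> p1
  p1 = (d.0)\{a,b,d} ⊢ (no moves)
Q's transition system — 3 states:
  q0 = rec X. d.(d.0)\{a,b,d} + c.0 + a.X ⊢ -a-> q0, -c-> q1, -d-> q2
  q1 = 0 ⊢ (no moves)
  q2 = (d.0)\{a,b,d} ⊢ (no moves)
Coarsest stable partition (strong bisimilarity classes):
  B0 = {p0}
  B1 = {p1, q1, q2}
  B2 = {q0}
p0 ∈ B0, q0 ∈ B2 → different blocks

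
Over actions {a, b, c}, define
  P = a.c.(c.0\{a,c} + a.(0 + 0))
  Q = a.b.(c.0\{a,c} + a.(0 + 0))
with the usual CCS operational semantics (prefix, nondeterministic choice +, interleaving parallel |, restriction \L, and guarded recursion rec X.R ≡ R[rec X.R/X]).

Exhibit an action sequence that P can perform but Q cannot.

ac

LTS(P): 5 reachable states
  s0 = a.c.(c.0\{a,c} + a.(0 + 0)) ⊢ --a--▸ s1
  s1 = c.(c.0\{a,c} + a.(0 + 0)) ⊢ --c--▸ s2
  s2 = c.0\{a,c} + a.(0 + 0) ⊢ --a--▸ s3, --c--▸ s4
  s3 = 0 + 0 ⊢ deadlocked
  s4 = 0\{a,c} ⊢ deadlocked
LTS(Q): 5 reachable states
  t0 = a.b.(c.0\{a,c} + a.(0 + 0)) ⊢ --a--▸ t1
  t1 = b.(c.0\{a,c} + a.(0 + 0)) ⊢ --b--▸ t2
  t2 = c.0\{a,c} + a.(0 + 0) ⊢ --a--▸ t3, --c--▸ t4
  t3 = 0 + 0 ⊢ deadlocked
  t4 = 0\{a,c} ⊢ deadlocked
Executing ac from P (initial set {s0}):
  after a @ step 1: {s1}
  after c @ step 2: {s2}
  ✓ P
Executing ac from Q (initial set {t0}):
  after a @ step 1: {t1}
  after c @ step 2: no successor for Q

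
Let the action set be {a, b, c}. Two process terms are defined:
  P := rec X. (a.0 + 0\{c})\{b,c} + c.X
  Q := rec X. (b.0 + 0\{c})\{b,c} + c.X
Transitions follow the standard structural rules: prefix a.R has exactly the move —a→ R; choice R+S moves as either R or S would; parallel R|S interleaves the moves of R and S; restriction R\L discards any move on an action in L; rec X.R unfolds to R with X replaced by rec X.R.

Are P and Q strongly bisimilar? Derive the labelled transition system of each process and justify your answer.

LTS(P): 2 reachable states
  u0 = rec X. (a.0 + 0\{c})\{b,c} + c.X | =a=> u1, =c=> u0
  u1 = 0\{b,c} | deadlocked
LTS(Q): 1 reachable states
  v0 = rec X. (b.0 + 0\{c})\{b,c} + c.X | =c=> v0
Bisimilarity quotient blocks:
  B0 = {u0}
  B1 = {u1}
  B2 = {v0}
u0 ∈ B0, v0 ∈ B2 → different blocks

NO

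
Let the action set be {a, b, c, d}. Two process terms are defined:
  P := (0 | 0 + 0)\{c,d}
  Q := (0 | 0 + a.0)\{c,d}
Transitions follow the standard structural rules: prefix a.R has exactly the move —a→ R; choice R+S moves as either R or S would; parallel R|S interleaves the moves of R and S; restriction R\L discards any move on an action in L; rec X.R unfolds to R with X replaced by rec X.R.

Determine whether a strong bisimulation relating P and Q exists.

P's transition system — 1 states:
  p0 = (0 | 0 + 0)\{c,d} ⊢ deadlocked
Q's transition system — 2 states:
  q0 = (0 | 0 + a.0)\{c,d} ⊢ ··a··> q1
  q1 = 0\{c,d} ⊢ deadlocked
Partition-refinement fixed point:
  B0 = {p0, q1}
  B1 = {q0}
p0 ∈ B0, q0 ∈ B1 → different blocks

NO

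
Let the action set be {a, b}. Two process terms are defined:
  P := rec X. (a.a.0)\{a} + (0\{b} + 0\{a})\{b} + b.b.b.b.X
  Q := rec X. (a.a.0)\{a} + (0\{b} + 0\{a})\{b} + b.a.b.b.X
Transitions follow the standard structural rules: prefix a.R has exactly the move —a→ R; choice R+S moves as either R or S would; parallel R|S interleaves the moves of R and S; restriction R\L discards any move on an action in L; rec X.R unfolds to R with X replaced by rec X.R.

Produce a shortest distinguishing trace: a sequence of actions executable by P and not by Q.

Reachable graph of P (4 states):
  p0 = rec X. (a.a.0)\{a} + (0\{b} + 0\{a})\{b} + b.b.b.b.X | --b--▸ p1
  p1 = b.b.b.(rec X. (a.a.0)\{a} + (0\{b} + 0\{a})\{b} + b.b.b.b.X) | --b--▸ p2
  p2 = b.b.(rec X. (a.a.0)\{a} + (0\{b} + 0\{a})\{b} + b.b.b.b.X) | --b--▸ p3
  p3 = b.(rec X. (a.a.0)\{a} + (0\{b} + 0\{a})\{b} + b.b.b.b.X) | --b--▸ p0
Reachable graph of Q (4 states):
  q0 = rec X. (a.a.0)\{a} + (0\{b} + 0\{a})\{b} + b.a.b.b.X | --b--▸ q1
  q1 = a.b.b.(rec X. (a.a.0)\{a} + (0\{b} + 0\{a})\{b} + b.a.b.b.X) | --a--▸ q2
  q2 = b.b.(rec X. (a.a.0)\{a} + (0\{b} + 0\{a})\{b} + b.a.b.b.X) | --b--▸ q3
  q3 = b.(rec X. (a.a.0)\{a} + (0\{b} + 0\{a})\{b} + b.a.b.b.X) | --b--▸ q0
Executing bb from P (initial set {p0}):
  step 1 (b): {p1}
  step 2 (b): {p2}
  — P admits the full trace.
Executing bb from Q (initial set {q0}):
  step 1 (b): {q1}
  step 2 (b): ∅ (Q stuck)

bb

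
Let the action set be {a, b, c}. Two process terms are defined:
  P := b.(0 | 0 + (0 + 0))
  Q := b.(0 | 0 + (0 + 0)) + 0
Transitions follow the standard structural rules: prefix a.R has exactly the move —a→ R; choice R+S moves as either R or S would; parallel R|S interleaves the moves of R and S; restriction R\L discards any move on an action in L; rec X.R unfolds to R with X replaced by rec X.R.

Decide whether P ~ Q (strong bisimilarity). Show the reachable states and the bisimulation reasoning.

bisimilar

P's transition system — 2 states:
  s0 = b.(0 | 0 + (0 + 0)) ⊢ =b=> s1
  s1 = 0 | 0 + (0 + 0) ⊢ ·
Q's transition system — 2 states:
  t0 = b.(0 | 0 + (0 + 0)) + 0 ⊢ =b=> t1
  t1 = 0 | 0 + (0 + 0) ⊢ ·
Partition-refinement fixed point:
  B0 = {s0, t0}
  B1 = {s1, t1}
s0 ∈ B0, t0 ∈ B0 → same block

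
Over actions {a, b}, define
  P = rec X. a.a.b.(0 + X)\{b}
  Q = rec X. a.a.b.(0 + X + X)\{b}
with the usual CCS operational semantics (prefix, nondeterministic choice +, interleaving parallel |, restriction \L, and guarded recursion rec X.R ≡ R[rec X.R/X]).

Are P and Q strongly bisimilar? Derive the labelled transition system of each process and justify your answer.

P ~ Q

P's transition system — 6 states:
  u0 = rec X. a.a.b.(0 + X)\{b} :: -a-> u1
  u1 = a.b.(0 + (rec X. a.a.b.(0 + X)\{b}))\{b} :: -a-> u2
  u2 = b.(0 + (rec X. a.a.b.(0 + X)\{b}))\{b} :: -b-> u3
  u3 = (0 + (rec X. a.a.b.(0 + X)\{b}))\{b} :: -a-> u4
  u4 = (a.b.(0 + (rec X. a.a.b.(0 + X)\{b}))\{b})\{b} :: -a-> u5
  u5 = (b.(0 + (rec X. a.a.b.(0 + X)\{b}))\{b})\{b} :: ∅
Q's transition system — 6 states:
  v0 = rec X. a.a.b.(0 + X + X)\{b} :: -a-> v1
  v1 = a.b.(0 + (rec X. a.a.b.(0 + X + X)\{b}) + (rec X. a.a.b.(0 + X + X)\{b}))\{b} :: -a-> v2
  v2 = b.(0 + (rec X. a.a.b.(0 + X + X)\{b}) + (rec X. a.a.b.(0 + X + X)\{b}))\{b} :: -b-> v3
  v3 = (0 + (rec X. a.a.b.(0 + X + X)\{b}) + (rec X. a.a.b.(0 + X + X)\{b}))\{b} :: -a-> v4
  v4 = (a.b.(0 + (rec X. a.a.b.(0 + X + X)\{b}) + (rec X. a.a.b.(0 + X + X)\{b}))\{b})\{b} :: -a-> v5
  v5 = (b.(0 + (rec X. a.a.b.(0 + X + X)\{b}) + (rec X. a.a.b.(0 + X + X)\{b}))\{b})\{b} :: ∅
Coarsest stable partition (strong bisimilarity classes):
  B0 = {u0, v0}
  B1 = {u1, v1}
  B2 = {u2, v2}
  B3 = {u3, v3}
  B4 = {u4, v4}
  B5 = {u5, v5}
u0 ∈ B0, v0 ∈ B0 → same block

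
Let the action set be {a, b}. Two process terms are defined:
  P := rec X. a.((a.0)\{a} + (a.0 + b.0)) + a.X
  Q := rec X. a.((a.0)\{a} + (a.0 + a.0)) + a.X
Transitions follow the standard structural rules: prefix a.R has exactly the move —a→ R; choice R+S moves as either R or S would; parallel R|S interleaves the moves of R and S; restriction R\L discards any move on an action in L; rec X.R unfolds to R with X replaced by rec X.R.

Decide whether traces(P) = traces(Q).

P's transition system — 3 states:
  p0 = rec X. a.((a.0)\{a} + (a.0 + b.0)) + a.X ⊢ ··a··> p0, ··a··> p1
  p1 = (a.0)\{a} + (a.0 + b.0) ⊢ ··a··> p2, ··b··> p2
  p2 = 0 ⊢ stopped
Q's transition system — 3 states:
  q0 = rec X. a.((a.0)\{a} + (a.0 + a.0)) + a.X ⊢ ··a··> q0, ··a··> q1
  q1 = (a.0)\{a} + (a.0 + a.0) ⊢ ··a··> q2
  q2 = 0 ⊢ stopped
Run σ = ⟨ab⟩ on P: start {p0}
  after a @ step 1: {p0, p1}
  after b @ step 2: {p2}
  — P admits the full trace.
Run σ = ⟨ab⟩ on Q: start {q0}
  after a @ step 1: {q0, q1}
  after b @ step 2: ∅ (Q stuck)

NO — witness ⟨ab⟩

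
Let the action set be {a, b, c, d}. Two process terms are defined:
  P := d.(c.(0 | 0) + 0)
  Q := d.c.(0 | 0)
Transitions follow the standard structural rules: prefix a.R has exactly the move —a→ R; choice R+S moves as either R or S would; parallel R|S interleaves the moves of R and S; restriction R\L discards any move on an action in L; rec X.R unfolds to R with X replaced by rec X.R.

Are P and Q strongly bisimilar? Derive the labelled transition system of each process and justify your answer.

LTS(P): 3 reachable states
  u0 = d.(c.(0 | 0) + 0) :: ··d··> u1
  u1 = c.(0 | 0) + 0 :: ··c··> u2
  u2 = 0 | 0 :: ·
LTS(Q): 3 reachable states
  v0 = d.c.(0 | 0) :: ··d··> v1
  v1 = c.(0 | 0) :: ··c··> v2
  v2 = 0 | 0 :: ·
Coarsest stable partition (strong bisimilarity classes):
  B0 = {u0, v0}
  B1 = {u1, v1}
  B2 = {u2, v2}
u0 ∈ B0, v0 ∈ B0 → same block

bisimilar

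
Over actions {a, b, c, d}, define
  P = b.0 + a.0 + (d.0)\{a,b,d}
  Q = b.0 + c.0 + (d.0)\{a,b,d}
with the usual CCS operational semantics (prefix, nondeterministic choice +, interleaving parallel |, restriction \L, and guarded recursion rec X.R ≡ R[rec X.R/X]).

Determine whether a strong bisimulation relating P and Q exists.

Reachable graph of P (2 states):
  p0 = b.0 + a.0 + (d.0)\{a,b,d} ⊢ -a-> p1, -b-> p1
  p1 = 0 ⊢ stopped
Reachable graph of Q (2 states):
  q0 = b.0 + c.0 + (d.0)\{a,b,d} ⊢ -b-> q1, -c-> q1
  q1 = 0 ⊢ stopped
Partition-refinement fixed point:
  B0 = {p0}
  B1 = {p1, q1}
  B2 = {q0}
p0 ∈ B0, q0 ∈ B2 → different blocks

not bisimilar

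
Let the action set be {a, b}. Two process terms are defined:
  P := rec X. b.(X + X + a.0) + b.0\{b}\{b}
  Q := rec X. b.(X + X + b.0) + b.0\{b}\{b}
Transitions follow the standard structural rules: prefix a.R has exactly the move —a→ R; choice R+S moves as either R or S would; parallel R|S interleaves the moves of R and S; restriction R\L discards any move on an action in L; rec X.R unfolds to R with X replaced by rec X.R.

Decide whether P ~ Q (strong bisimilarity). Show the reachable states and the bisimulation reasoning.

LTS(P): 4 reachable states
  m0 = rec X. b.(X + X + a.0) + b.0\{b}\{b} → —b→ m1, —b→ m2
  m1 = (rec X. b.(X + X + a.0) + b.0\{b}\{b}) + (rec X. b.(X + X + a.0) + b.0\{b}\{b}) + a.0 → —a→ m3, —b→ m1, —b→ m2
  m2 = 0\{b}\{b} → stopped
  m3 = 0 → stopped
LTS(Q): 4 reachable states
  n0 = rec X. b.(X + X + b.0) + b.0\{b}\{b} → —b→ n1, —b→ n2
  n1 = (rec X. b.(X + X + b.0) + b.0\{b}\{b}) + (rec X. b.(X + X + b.0) + b.0\{b}\{b}) + b.0 → —b→ n1, —b→ n2, —b→ n3
  n2 = 0\{b}\{b} → stopped
  n3 = 0 → stopped
Bisimilarity quotient blocks:
  B0 = {m0}
  B1 = {m2, m3, n2, n3}
  B2 = {m1}
  B3 = {n0, n1}
m0 ∈ B0, n0 ∈ B3 → different blocks

NO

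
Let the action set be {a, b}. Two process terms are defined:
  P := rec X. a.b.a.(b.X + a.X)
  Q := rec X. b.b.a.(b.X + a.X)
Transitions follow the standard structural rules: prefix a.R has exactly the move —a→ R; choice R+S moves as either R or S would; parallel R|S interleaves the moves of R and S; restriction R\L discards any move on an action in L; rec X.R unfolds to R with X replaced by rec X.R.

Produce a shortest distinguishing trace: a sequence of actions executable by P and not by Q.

P's transition system — 4 states:
  s0 = rec X. a.b.a.(b.X + a.X) ⊢ =a=> s1
  s1 = b.a.(b.(rec X. a.b.a.(b.X + a.X)) + a.(rec X. a.b.a.(b.X + a.X))) ⊢ =b=> s2
  s2 = a.(b.(rec X. a.b.a.(b.X + a.X)) + a.(rec X. a.b.a.(b.X + a.X))) ⊢ =a=> s3
  s3 = b.(rec X. a.b.a.(b.X + a.X)) + a.(rec X. a.b.a.(b.X + a.X)) ⊢ =a=> s0, =b=> s0
Q's transition system — 4 states:
  t0 = rec X. b.b.a.(b.X + a.X) ⊢ =b=> t1
  t1 = b.a.(b.(rec X. b.b.a.(b.X + a.X)) + a.(rec X. b.b.a.(b.X + a.X))) ⊢ =b=> t2
  t2 = a.(b.(rec X. b.b.a.(b.X + a.X)) + a.(rec X. b.b.a.(b.X + a.X))) ⊢ =a=> t3
  t3 = b.(rec X. b.b.a.(b.X + a.X)) + a.(rec X. b.b.a.(b.X + a.X)) ⊢ =a=> t0, =b=> t0
Executing a from P (initial set {s0}):
  step 1 (a): {s1}
  P completes σ.
Executing a from Q (initial set {t0}):
  step 1 (a): ∅  — Q cannot continue

a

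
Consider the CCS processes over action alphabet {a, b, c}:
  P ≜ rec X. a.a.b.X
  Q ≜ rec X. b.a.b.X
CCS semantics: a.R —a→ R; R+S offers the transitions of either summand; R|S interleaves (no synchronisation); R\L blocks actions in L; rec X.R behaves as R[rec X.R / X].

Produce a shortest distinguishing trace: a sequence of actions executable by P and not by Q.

LTS(P): 3 reachable states
  s0 = rec X. a.a.b.X :: --a--▸ s1
  s1 = a.b.(rec X. a.a.b.X) :: --a--▸ s2
  s2 = b.(rec X. a.a.b.X) :: --b--▸ s0
LTS(Q): 3 reachable states
  t0 = rec X. b.a.b.X :: --b--▸ t1
  t1 = a.b.(rec X. b.a.b.X) :: --a--▸ t2
  t2 = b.(rec X. b.a.b.X) :: --b--▸ t0
Trace ⟨a⟩ through P, begin at {s0}:
  after a @ step 1: {s1}
  — P admits the full trace.
Trace ⟨a⟩ through Q, begin at {t0}:
  after a @ step 1: no successor for Q

a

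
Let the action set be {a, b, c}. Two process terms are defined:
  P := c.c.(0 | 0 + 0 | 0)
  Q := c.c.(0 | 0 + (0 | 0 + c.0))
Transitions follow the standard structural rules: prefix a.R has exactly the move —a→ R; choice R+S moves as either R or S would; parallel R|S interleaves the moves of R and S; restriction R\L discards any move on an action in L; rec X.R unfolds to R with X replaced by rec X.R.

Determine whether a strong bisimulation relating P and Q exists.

not bisimilar

Reachable graph of P (3 states):
  m0 = c.c.(0 | 0 + 0 | 0) :: =c=> m1
  m1 = c.(0 | 0 + 0 | 0) :: =c=> m2
  m2 = 0 | 0 + 0 | 0 :: ∅
Reachable graph of Q (4 states):
  n0 = c.c.(0 | 0 + (0 | 0 + c.0)) :: =c=> n1
  n1 = c.(0 | 0 + (0 | 0 + c.0)) :: =c=> n2
  n2 = 0 | 0 + (0 | 0 + c.0) :: =c=> n3
  n3 = 0 :: ∅
Coarsest stable partition (strong bisimilarity classes):
  B0 = {m0, n1}
  B1 = {m1, n2}
  B2 = {m2, n3}
  B3 = {n0}
m0 ∈ B0, n0 ∈ B3 → different blocks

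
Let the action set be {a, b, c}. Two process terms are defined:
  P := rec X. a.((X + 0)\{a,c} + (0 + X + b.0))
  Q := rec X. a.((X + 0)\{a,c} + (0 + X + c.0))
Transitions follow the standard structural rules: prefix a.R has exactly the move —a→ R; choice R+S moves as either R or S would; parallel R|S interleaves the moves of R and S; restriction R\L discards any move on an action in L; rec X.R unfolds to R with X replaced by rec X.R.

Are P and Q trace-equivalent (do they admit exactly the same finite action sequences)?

traces(P) ≠ traces(Q) — witness ⟨ab⟩

LTS(P): 3 reachable states
  p0 = rec X. a.((X + 0)\{a,c} + (0 + X + b.0)) → --a--▸ p1
  p1 = ((rec X. a.((X + 0)\{a,c} + (0 + X + b.0))) + 0)\{a,c} + (0 + (rec X. a.((X + 0)\{a,c} + (0 + X + b.0))) + b.0) → --a--▸ p1, --b--▸ p2
  p2 = 0 → deadlocked
LTS(Q): 3 reachable states
  q0 = rec X. a.((X + 0)\{a,c} + (0 + X + c.0)) → --a--▸ q1
  q1 = ((rec X. a.((X + 0)\{a,c} + (0 + X + c.0))) + 0)\{a,c} + (0 + (rec X. a.((X + 0)\{a,c} + (0 + X + c.0))) + c.0) → --a--▸ q1, --c--▸ q2
  q2 = 0 → deadlocked
Executing ab from P (initial set {p0}):
  step 1 (a): {p1}
  step 2 (b): {p2}
  P completes σ.
Executing ab from Q (initial set {q0}):
  step 1 (a): {q1}
  step 2 (b): ∅  — Q cannot continue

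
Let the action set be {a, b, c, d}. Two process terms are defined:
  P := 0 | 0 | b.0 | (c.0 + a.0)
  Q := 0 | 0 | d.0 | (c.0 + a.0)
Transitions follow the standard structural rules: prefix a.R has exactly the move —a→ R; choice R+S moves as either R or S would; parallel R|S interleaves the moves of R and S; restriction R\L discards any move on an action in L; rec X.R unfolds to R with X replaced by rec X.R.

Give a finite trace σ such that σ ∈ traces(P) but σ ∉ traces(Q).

LTS(P): 4 reachable states
  p0 = 0 | 0 | b.0 | (c.0 + a.0) → =a=> p1, =b=> p2, =c=> p1
  p1 = 0 | 0 | b.0 | 0 → =b=> p3
  p2 = 0 | 0 | 0 | (c.0 + a.0) → =a=> p3, =c=> p3
  p3 = 0 | 0 | 0 | 0 → stopped
LTS(Q): 4 reachable states
  q0 = 0 | 0 | d.0 | (c.0 + a.0) → =a=> q1, =c=> q1, =d=> q2
  q1 = 0 | 0 | d.0 | 0 → =d=> q3
  q2 = 0 | 0 | 0 | (c.0 + a.0) → =a=> q3, =c=> q3
  q3 = 0 | 0 | 0 | 0 → stopped
Run σ = ⟨b⟩ on P: start {p0}
  step 1 (b): {p2}
  ✓ P
Run σ = ⟨b⟩ on Q: start {q0}
  step 1 (b): ∅  — Q cannot continue

b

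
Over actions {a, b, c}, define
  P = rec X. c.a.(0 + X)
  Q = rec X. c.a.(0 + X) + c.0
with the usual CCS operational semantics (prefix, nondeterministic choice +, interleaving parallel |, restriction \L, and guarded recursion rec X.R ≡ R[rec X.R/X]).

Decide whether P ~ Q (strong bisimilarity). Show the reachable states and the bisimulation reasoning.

LTS(P): 3 reachable states
  s0 = rec X. c.a.(0 + X) has moves ··c··> s1
  s1 = a.(0 + (rec X. c.a.(0 + X))) has moves ··a··> s2
  s2 = 0 + (rec X. c.a.(0 + X)) has moves ··c··> s1
LTS(Q): 4 reachable states
  t0 = rec X. c.a.(0 + X) + c.0 has moves ··c··> t1, ··c··> t2
  t1 = 0 has moves ·
  t2 = a.(0 + (rec X. c.a.(0 + X) + c.0)) has moves ··a··> t3
  t3 = 0 + (rec X. c.a.(0 + X) + c.0) has moves ··c··> t1, ··c··> t2
Bisimilarity quotient blocks:
  B0 = {s0, s2}
  B1 = {s1}
  B2 = {t0, t3}
  B3 = {t2}
  B4 = {t1}
s0 ∈ B0, t0 ∈ B2 → different blocks

P ≁ Q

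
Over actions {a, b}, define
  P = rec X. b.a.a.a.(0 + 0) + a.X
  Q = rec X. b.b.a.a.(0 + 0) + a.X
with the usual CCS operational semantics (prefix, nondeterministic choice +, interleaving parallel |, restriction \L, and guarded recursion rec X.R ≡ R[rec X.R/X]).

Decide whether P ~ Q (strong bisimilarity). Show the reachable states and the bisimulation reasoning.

P's transition system — 5 states:
  s0 = rec X. b.a.a.a.(0 + 0) + a.X ⊢ —a→ s0, —b→ s1
  s1 = a.a.a.(0 + 0) ⊢ —a→ s2
  s2 = a.a.(0 + 0) ⊢ —a→ s3
  s3 = a.(0 + 0) ⊢ —a→ s4
  s4 = 0 + 0 ⊢ deadlocked
Q's transition system — 5 states:
  t0 = rec X. b.b.a.a.(0 + 0) + a.X ⊢ —a→ t0, —b→ t1
  t1 = b.a.a.(0 + 0) ⊢ —b→ t2
  t2 = a.a.(0 + 0) ⊢ —a→ t3
  t3 = a.(0 + 0) ⊢ —a→ t4
  t4 = 0 + 0 ⊢ deadlocked
Partition-refinement fixed point:
  B0 = {s0}
  B1 = {s1}
  B2 = {s2, t2}
  B3 = {s3, t3}
  B4 = {s4, t4}
  B5 = {t0}
  B6 = {t1}
s0 ∈ B0, t0 ∈ B5 → different blocks

not bisimilar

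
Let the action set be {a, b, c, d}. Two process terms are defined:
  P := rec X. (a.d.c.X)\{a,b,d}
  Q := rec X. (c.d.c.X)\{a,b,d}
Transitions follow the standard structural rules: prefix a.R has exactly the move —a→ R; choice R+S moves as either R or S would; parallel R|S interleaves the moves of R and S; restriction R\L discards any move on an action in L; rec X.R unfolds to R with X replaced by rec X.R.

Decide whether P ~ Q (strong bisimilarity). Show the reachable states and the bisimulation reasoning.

P ≁ Q

P's transition system — 1 states:
  p0 = rec X. (a.d.c.X)\{a,b,d} | stopped
Q's transition system — 2 states:
  q0 = rec X. (c.d.c.X)\{a,b,d} | =c=> q1
  q1 = (d.c.(rec X. (c.d.c.X)\{a,b,d}))\{a,b,d} | stopped
Bisimilarity quotient blocks:
  B0 = {p0, q1}
  B1 = {q0}
p0 ∈ B0, q0 ∈ B1 → different blocks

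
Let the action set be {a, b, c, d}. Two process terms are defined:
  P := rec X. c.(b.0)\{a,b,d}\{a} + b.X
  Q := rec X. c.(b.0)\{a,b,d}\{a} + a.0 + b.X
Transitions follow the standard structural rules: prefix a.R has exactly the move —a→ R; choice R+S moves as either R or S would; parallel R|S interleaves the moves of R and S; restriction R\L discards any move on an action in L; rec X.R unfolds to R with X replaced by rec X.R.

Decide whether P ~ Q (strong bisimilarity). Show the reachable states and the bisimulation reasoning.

Reachable graph of P (2 states):
  p0 = rec X. c.(b.0)\{a,b,d}\{a} + b.X → --b--▸ p0, --c--▸ p1
  p1 = (b.0)\{a,b,d}\{a} → ·
Reachable graph of Q (3 states):
  q0 = rec X. c.(b.0)\{a,b,d}\{a} + a.0 + b.X → --a--▸ q1, --b--▸ q0, --c--▸ q2
  q1 = 0 → ·
  q2 = (b.0)\{a,b,d}\{a} → ·
Coarsest stable partition (strong bisimilarity classes):
  B0 = {p0}
  B1 = {p1, q1, q2}
  B2 = {q0}
p0 ∈ B0, q0 ∈ B2 → different blocks

NO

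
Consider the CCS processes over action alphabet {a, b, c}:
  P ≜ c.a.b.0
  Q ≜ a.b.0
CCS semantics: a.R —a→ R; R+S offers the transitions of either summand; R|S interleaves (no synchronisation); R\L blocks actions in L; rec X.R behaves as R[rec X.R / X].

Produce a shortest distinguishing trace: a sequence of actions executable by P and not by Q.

c

P's transition system — 4 states:
  m0 = c.a.b.0 → —c→ m1
  m1 = a.b.0 → —a→ m2
  m2 = b.0 → —b→ m3
  m3 = 0 → deadlocked
Q's transition system — 3 states:
  n0 = a.b.0 → —a→ n1
  n1 = b.0 → —b→ n2
  n2 = 0 → deadlocked
Trace ⟨c⟩ through P, begin at {m0}:
  step 1 (c): {m1}
  P completes σ.
Trace ⟨c⟩ through Q, begin at {n0}:
  step 1 (c): no successor for Q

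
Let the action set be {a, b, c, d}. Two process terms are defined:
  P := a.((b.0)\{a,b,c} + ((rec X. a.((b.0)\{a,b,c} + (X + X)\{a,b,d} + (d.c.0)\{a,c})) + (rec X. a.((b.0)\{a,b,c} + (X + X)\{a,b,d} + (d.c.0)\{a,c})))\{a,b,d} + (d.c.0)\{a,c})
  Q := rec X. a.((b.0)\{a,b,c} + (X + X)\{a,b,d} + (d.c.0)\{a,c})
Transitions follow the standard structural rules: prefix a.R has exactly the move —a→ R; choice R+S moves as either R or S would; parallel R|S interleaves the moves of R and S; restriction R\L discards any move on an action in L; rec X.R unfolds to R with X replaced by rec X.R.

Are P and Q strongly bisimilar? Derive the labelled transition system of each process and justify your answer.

P ~ Q

P's transition system — 3 states:
  u0 = a.((b.0)\{a,b,c} + ((rec X. a.((b.0)\{a,b,c} + (X + X)\{a,b,d} + (d.c.0)\{a,c})) + (rec X. a.((b.0)\{a,b,c} + (X + X)\{a,b,d} + (d.c.0)\{a,c})))\{a,b,d} + (d.c.0)\{a,c}) ⊢ ··a··> u1
  u1 = (b.0)\{a,b,c} + ((rec X. a.((b.0)\{a,b,c} + (X + X)\{a,b,d} + (d.c.0)\{a,c})) + (rec X. a.((b.0)\{a,b,c} + (X + X)\{a,b,d} + (d.c.0)\{a,c})))\{a,b,d} + (d.c.0)\{a,c} ⊢ ··d··> u2
  u2 = (c.0)\{a,c} ⊢ (no moves)
Q's transition system — 3 states:
  v0 = rec X. a.((b.0)\{a,b,c} + (X + X)\{a,b,d} + (d.c.0)\{a,c}) ⊢ ··a··> v1
  v1 = (b.0)\{a,b,c} + ((rec X. a.((b.0)\{a,b,c} + (X + X)\{a,b,d} + (d.c.0)\{a,c})) + (rec X. a.((b.0)\{a,b,c} + (X + X)\{a,b,d} + (d.c.0)\{a,c})))\{a,b,d} + (d.c.0)\{a,c} ⊢ ··d··> v2
  v2 = (c.0)\{a,c} ⊢ (no moves)
Partition-refinement fixed point:
  B0 = {u0, v0}
  B1 = {u1, v1}
  B2 = {u2, v2}
u0 ∈ B0, v0 ∈ B0 → same block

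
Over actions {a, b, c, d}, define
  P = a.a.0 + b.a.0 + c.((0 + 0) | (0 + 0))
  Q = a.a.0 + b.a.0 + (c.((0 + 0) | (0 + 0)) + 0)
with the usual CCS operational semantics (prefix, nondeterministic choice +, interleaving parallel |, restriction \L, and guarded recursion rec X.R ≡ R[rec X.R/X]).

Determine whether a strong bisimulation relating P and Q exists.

LTS(P): 4 reachable states
  u0 = a.a.0 + b.a.0 + c.((0 + 0) | (0 + 0)) → ··a··> u1, ··b··> u1, ··c··> u2
  u1 = a.0 → ··a··> u3
  u2 = (0 + 0) | (0 + 0) → ∅
  u3 = 0 → ∅
LTS(Q): 4 reachable states
  v0 = a.a.0 + b.a.0 + (c.((0 + 0) | (0 + 0)) + 0) → ··a··> v1, ··b··> v1, ··c··> v2
  v1 = a.0 → ··a··> v3
  v2 = (0 + 0) | (0 + 0) → ∅
  v3 = 0 → ∅
Partition-refinement fixed point:
  B0 = {u0, v0}
  B1 = {u2, u3, v2, v3}
  B2 = {u1, v1}
u0 ∈ B0, v0 ∈ B0 → same block

bisimilar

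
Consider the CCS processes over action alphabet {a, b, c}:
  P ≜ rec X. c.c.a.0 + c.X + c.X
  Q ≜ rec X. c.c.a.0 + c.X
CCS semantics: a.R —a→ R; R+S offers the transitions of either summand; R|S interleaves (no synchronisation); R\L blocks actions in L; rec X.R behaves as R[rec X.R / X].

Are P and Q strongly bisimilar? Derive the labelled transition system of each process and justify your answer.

Reachable graph of P (4 states):
  p0 = rec X. c.c.a.0 + c.X + c.X → --c--▸ p0, --c--▸ p1
  p1 = c.a.0 → --c--▸ p2
  p2 = a.0 → --a--▸ p3
  p3 = 0 → stopped
Reachable graph of Q (4 states):
  q0 = rec X. c.c.a.0 + c.X → --c--▸ q0, --c--▸ q1
  q1 = c.a.0 → --c--▸ q2
  q2 = a.0 → --a--▸ q3
  q3 = 0 → stopped
Partition-refinement fixed point:
  B0 = {p0, q0}
  B1 = {p1, q1}
  B2 = {p2, q2}
  B3 = {p3, q3}
p0 ∈ B0, q0 ∈ B0 → same block

YES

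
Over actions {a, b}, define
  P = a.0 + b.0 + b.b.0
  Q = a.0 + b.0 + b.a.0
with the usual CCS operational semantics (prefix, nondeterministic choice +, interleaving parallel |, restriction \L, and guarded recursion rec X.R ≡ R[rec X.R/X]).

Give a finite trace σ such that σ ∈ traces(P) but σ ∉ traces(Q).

P's transition system — 3 states:
  p0 = a.0 + b.0 + b.b.0 | —a→ p1, —b→ p1, —b→ p2
  p1 = 0 | ·
  p2 = b.0 | —b→ p1
Q's transition system — 3 states:
  q0 = a.0 + b.0 + b.a.0 | —a→ q1, —b→ q1, —b→ q2
  q1 = 0 | ·
  q2 = a.0 | —a→ q1
Run σ = ⟨bb⟩ on P: start {p0}
  [1] b ⇒ {p1, p2}
  [2] b ⇒ {p1}
  — P admits the full trace.
Run σ = ⟨bb⟩ on Q: start {q0}
  [1] b ⇒ {q1, q2}
  [2] b ⇒ no successor for Q

bb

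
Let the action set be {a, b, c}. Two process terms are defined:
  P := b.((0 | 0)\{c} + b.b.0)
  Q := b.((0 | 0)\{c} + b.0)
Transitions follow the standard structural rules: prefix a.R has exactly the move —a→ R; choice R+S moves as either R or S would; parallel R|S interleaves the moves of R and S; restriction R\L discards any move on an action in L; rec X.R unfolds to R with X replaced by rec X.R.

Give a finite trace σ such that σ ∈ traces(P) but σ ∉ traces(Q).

bbb

LTS(P): 4 reachable states
  s0 = b.((0 | 0)\{c} + b.b.0) ⊢ =b=> s1
  s1 = (0 | 0)\{c} + b.b.0 ⊢ =b=> s2
  s2 = b.0 ⊢ =b=> s3
  s3 = 0 ⊢ stopped
LTS(Q): 3 reachable states
  t0 = b.((0 | 0)\{c} + b.0) ⊢ =b=> t1
  t1 = (0 | 0)\{c} + b.0 ⊢ =b=> t2
  t2 = 0 ⊢ stopped
Trace ⟨bbb⟩ through P, begin at {s0}:
  after b @ step 1: {s1}
  after b @ step 2: {s2}
  after b @ step 3: {s3}
  — P admits the full trace.
Trace ⟨bbb⟩ through Q, begin at {t0}:
  after b @ step 1: {t1}
  after b @ step 2: {t2}
  after b @ step 3: ∅ (Q stuck)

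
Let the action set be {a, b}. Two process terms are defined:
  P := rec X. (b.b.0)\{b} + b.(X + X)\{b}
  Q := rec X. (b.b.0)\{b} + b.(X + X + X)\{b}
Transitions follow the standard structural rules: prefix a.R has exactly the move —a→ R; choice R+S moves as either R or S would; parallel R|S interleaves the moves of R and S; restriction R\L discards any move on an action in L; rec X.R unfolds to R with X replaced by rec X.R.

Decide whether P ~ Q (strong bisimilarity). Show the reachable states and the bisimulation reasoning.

P ~ Q

LTS(P): 2 reachable states
  m0 = rec X. (b.b.0)\{b} + b.(X + X)\{b} → -b-> m1
  m1 = ((rec X. (b.b.0)\{b} + b.(X + X)\{b}) + (rec X. (b.b.0)\{b} + b.(X + X)\{b}))\{b} → ∅
LTS(Q): 2 reachable states
  n0 = rec X. (b.b.0)\{b} + b.(X + X + X)\{b} → -b-> n1
  n1 = ((rec X. (b.b.0)\{b} + b.(X + X + X)\{b}) + (rec X. (b.b.0)\{b} + b.(X + X + X)\{b}) + (rec X. (b.b.0)\{b} + b.(X + X + X)\{b}))\{b} → ∅
Bisimilarity quotient blocks:
  B0 = {m0, n0}
  B1 = {m1, n1}
m0 ∈ B0, n0 ∈ B0 → same block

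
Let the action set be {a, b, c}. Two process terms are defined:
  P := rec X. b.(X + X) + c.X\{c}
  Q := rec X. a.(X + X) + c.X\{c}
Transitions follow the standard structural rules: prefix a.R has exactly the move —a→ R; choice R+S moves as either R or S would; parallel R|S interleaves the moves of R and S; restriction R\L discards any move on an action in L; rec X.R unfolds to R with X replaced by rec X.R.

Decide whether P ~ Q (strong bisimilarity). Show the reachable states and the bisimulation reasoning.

LTS(P): 4 reachable states
  p0 = rec X. b.(X + X) + c.X\{c} → --b--▸ p1, --c--▸ p2
  p1 = (rec X. b.(X + X) + c.X\{c}) + (rec X. b.(X + X) + c.X\{c}) → --b--▸ p1, --c--▸ p2
  p2 = (rec X. b.(X + X) + c.X\{c})\{c} → --b--▸ p3
  p3 = ((rec X. b.(X + X) + c.X\{c}) + (rec X. b.(X + X) + c.X\{c}))\{c} → --b--▸ p3
LTS(Q): 4 reachable states
  q0 = rec X. a.(X + X) + c.X\{c} → --a--▸ q1, --c--▸ q2
  q1 = (rec X. a.(X + X) + c.X\{c}) + (rec X. a.(X + X) + c.X\{c}) → --a--▸ q1, --c--▸ q2
  q2 = (rec X. a.(X + X) + c.X\{c})\{c} → --a--▸ q3
  q3 = ((rec X. a.(X + X) + c.X\{c}) + (rec X. a.(X + X) + c.X\{c}))\{c} → --a--▸ q3
Coarsest stable partition (strong bisimilarity classes):
  B0 = {p0, p1}
  B1 = {p2, p3}
  B2 = {q0, q1}
  B3 = {q2, q3}
p0 ∈ B0, q0 ∈ B2 → different blocks

NO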